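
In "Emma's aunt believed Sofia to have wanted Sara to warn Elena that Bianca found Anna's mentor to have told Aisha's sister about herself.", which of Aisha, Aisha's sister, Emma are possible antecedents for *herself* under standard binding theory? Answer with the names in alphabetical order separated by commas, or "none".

Aisha's sister

*herself* is a reflexive; Principle A requires it to be bound within its binding domain — the clause headed by 'told'.
— Aisha: possessor inside the object DP of the clause headed by 'told'; does not c-command the reflexive — cannot bind it (Principle A).
— Aisha's sister: object of the clause headed by 'told'; c-commands the reflexive within its binding domain — allowed (Principle A).
— Emma: possessor inside the subject DP of the matrix clause; does not c-command the reflexive — cannot bind it (Principle A).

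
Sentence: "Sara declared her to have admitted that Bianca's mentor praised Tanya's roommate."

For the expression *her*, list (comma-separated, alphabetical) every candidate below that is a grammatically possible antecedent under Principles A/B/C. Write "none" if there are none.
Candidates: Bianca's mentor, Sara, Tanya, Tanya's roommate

*her* is a pronoun; Principle B requires it to be free in its binding domain — the matrix clause.
— Bianca's mentor: subject of the clause headed by 'praised'; is c-commanded by the pronoun; coreference would bind this R-expression — blocked (Principle C).
— Sara: subject of the matrix clause; c-commands the pronoun within its binding domain — blocked (Principle B).
— Tanya: possessor inside the object DP of the clause headed by 'praised'; is c-commanded by the pronoun; coreference would bind this R-expression — blocked (Principle C).
— Tanya's roommate: object of the clause headed by 'praised'; is c-commanded by the pronoun; coreference would bind this R-expression — blocked (Principle C).

none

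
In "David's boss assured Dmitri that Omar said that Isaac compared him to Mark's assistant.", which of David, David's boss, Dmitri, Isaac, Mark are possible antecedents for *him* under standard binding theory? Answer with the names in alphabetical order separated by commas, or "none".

*him* is a pronoun; Principle B requires it to be free in its binding domain — the clause headed by 'compared'.
— David: possessor inside the subject DP of the matrix clause; does not c-command the pronoun — Principle B does not apply; allowed.
— David's boss: subject of the matrix clause; c-commands the pronoun but lies outside its binding domain — allowed.
— Dmitri: object of the matrix clause; c-commands the pronoun but lies outside its binding domain — allowed.
— Isaac: subject of the clause headed by 'compared'; c-commands the pronoun within its binding domain — blocked (Principle B).
— Mark: possessor inside the second object DP of the clause headed by 'compared'; is c-commanded by the pronoun; coreference would bind this R-expression — blocked (Principle C).

David, David's boss, Dmitri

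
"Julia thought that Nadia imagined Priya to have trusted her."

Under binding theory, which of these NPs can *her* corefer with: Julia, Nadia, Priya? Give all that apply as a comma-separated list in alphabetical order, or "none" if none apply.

*her* is a pronoun; Principle B requires it to be free in its binding domain — the clause headed by 'trusted'.
— Julia: subject of the matrix clause; c-commands the pronoun but lies outside its binding domain — allowed.
— Nadia: subject of the clause headed by 'imagined'; c-commands the pronoun but lies outside its binding domain — allowed.
— Priya: subject of the clause headed by 'trusted'; c-commands the pronoun within its binding domain — blocked (Principle B).

Julia, Nadia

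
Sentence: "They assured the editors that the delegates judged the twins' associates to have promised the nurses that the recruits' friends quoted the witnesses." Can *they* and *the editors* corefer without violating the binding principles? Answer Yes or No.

No

*the editors* is an R-expression; Principle C requires it to be free (not bound by any c-commanding expression).
— they: subject of the matrix clause; the pronoun c-commands the R-expression — coreference blocked (Principle C).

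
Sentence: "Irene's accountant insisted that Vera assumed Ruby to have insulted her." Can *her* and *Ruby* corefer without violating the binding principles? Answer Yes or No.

No

*Ruby* is an R-expression; Principle C requires it to be free (not bound by any c-commanding expression).
— her: object of the clause headed by 'insulted'; the R-expression locally c-commands the pronoun — coreference blocked (Principle B on the pronoun).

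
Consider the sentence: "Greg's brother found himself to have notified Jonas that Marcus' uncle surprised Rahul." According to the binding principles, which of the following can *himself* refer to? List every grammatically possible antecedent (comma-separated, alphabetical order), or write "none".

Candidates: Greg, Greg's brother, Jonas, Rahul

*himself* is a reflexive; Principle A requires it to be bound within its binding domain — the matrix clause.
— Greg: possessor inside the subject DP of the matrix clause; does not c-command the reflexive — cannot bind it (Principle A).
— Greg's brother: subject of the matrix clause; c-commands the reflexive within its binding domain — allowed (Principle A).
— Jonas: object of the clause headed by 'notified'; does not c-command the reflexive — cannot bind it (Principle A).
— Rahul: object of the clause headed by 'surprised'; does not c-command the reflexive — cannot bind it (Principle A).

Greg's brother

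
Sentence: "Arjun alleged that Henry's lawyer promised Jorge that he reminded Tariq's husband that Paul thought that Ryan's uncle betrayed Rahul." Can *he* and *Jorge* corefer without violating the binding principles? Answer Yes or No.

*Jorge* is an R-expression; Principle C requires it to be free (not bound by any c-commanding expression).
— he: subject of the clause headed by 'reminded'; the pronoun does not c-command the R-expression — coreference allowed.

Yes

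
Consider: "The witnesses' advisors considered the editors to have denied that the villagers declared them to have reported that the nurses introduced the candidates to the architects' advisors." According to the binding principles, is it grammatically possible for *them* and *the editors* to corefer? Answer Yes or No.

*them* is a pronoun; Principle B requires it to be free in its binding domain — the clause headed by 'declared'.
— the editors: subject of the clause headed by 'denied'; c-commands the pronoun but lies outside its binding domain — allowed.

Yes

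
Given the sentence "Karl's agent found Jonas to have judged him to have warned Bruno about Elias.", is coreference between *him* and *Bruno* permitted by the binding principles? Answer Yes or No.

*him* is a pronoun; Principle B requires it to be free in its binding domain — the clause headed by 'judged'.
— Bruno: object of the clause headed by 'warned'; is c-commanded by the pronoun; coreference would bind this R-expression — blocked (Principle C).

No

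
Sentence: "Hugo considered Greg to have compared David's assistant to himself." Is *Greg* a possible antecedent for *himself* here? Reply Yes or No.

Yes

*himself* is a reflexive; Principle A requires it to be bound within its binding domain — the clause headed by 'compared'.
— Greg: subject of the clause headed by 'compared'; c-commands the reflexive within its binding domain — allowed (Principle A).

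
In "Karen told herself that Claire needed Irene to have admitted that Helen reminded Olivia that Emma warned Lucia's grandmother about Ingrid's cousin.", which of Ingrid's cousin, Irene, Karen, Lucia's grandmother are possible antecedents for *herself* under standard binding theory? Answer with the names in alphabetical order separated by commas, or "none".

*herself* is a reflexive; Principle A requires it to be bound within its binding domain — the matrix clause.
— Ingrid's cousin: second object of the clause headed by 'warned'; does not c-command the reflexive — cannot bind it (Principle A).
— Irene: subject of the clause headed by 'admitted'; does not c-command the reflexive — cannot bind it (Principle A).
— Karen: subject of the matrix clause; c-commands the reflexive within its binding domain — allowed (Principle A).
— Lucia's grandmother: object of the clause headed by 'warned'; does not c-command the reflexive — cannot bind it (Principle A).

Karen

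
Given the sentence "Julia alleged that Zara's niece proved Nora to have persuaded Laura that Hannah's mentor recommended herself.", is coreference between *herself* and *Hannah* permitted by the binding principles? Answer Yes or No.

No

*herself* is a reflexive; Principle A requires it to be bound within its binding domain — the clause headed by 'recommended'.
— Hannah: possessor inside the subject DP of the clause headed by 'recommended'; does not c-command the reflexive — cannot bind it (Principle A).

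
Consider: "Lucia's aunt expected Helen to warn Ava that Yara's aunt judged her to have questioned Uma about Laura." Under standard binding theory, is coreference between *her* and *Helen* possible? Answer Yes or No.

Yes

*Helen* is an R-expression; Principle C requires it to be free (not bound by any c-commanding expression).
— her: subject of the clause headed by 'questioned'; the pronoun does not c-command the R-expression — coreference allowed.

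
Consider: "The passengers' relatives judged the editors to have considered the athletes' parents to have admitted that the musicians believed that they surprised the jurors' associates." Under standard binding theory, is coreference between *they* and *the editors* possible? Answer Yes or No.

Yes

*the editors* is an R-expression; Principle C requires it to be free (not bound by any c-commanding expression).
— they: subject of the clause headed by 'surprised'; the pronoun does not c-command the R-expression — coreference allowed.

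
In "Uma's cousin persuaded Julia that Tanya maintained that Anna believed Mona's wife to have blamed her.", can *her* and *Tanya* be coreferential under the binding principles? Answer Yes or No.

*Tanya* is an R-expression; Principle C requires it to be free (not bound by any c-commanding expression).
— her: object of the clause headed by 'blamed'; the pronoun does not c-command the R-expression — coreference allowed.

Yes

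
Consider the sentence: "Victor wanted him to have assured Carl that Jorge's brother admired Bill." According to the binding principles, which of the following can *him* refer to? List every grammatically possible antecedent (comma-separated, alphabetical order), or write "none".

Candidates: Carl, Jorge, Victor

*him* is a pronoun; Principle B requires it to be free in its binding domain — the matrix clause.
— Carl: object of the clause headed by 'assured'; is c-commanded by the pronoun; coreference would bind this R-expression — blocked (Principle C).
— Jorge: possessor inside the subject DP of the clause headed by 'admired'; is c-commanded by the pronoun; coreference would bind this R-expression — blocked (Principle C).
— Victor: subject of the matrix clause; c-commands the pronoun within its binding domain — blocked (Principle B).

none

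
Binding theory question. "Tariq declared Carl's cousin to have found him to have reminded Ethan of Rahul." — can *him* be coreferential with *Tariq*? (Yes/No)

Yes

*him* is a pronoun; Principle B requires it to be free in its binding domain — the clause headed by 'found'.
— Tariq: subject of the matrix clause; c-commands the pronoun but lies outside its binding domain — allowed.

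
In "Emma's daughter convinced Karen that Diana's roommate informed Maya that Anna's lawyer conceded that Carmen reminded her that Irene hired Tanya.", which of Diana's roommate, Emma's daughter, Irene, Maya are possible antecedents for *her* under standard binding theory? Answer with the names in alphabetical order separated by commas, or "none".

Diana's roommate, Emma's daughter, Maya

*her* is a pronoun; Principle B requires it to be free in its binding domain — the clause headed by 'reminded'.
— Diana's roommate: subject of the clause headed by 'informed'; c-commands the pronoun but lies outside its binding domain — allowed.
— Emma's daughter: subject of the matrix clause; c-commands the pronoun but lies outside its binding domain — allowed.
— Irene: subject of the clause headed by 'hired'; is c-commanded by the pronoun; coreference would bind this R-expression — blocked (Principle C).
— Maya: object of the clause headed by 'informed'; c-commands the pronoun but lies outside its binding domain — allowed.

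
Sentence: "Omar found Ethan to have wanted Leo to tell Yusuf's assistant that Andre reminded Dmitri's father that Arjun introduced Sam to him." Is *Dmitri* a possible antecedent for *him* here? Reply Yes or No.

*him* is a pronoun; Principle B requires it to be free in its binding domain — the clause headed by 'introduced'.
— Dmitri: possessor inside the object DP of the clause headed by 'reminded'; does not c-command the pronoun — Principle B does not apply; allowed.

Yes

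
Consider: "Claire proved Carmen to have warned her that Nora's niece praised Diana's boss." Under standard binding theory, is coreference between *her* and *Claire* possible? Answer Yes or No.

*Claire* is an R-expression; Principle C requires it to be free (not bound by any c-commanding expression).
— her: object of the clause headed by 'warned'; the pronoun does not c-command the R-expression — coreference allowed.

Yes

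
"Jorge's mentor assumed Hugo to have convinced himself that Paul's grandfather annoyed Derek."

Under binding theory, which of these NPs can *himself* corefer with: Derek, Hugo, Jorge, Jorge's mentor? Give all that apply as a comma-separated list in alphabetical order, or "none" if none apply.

Hugo

*himself* is a reflexive; Principle A requires it to be bound within its binding domain — the clause headed by 'convinced'.
— Derek: object of the clause headed by 'annoyed'; does not c-command the reflexive — cannot bind it (Principle A).
— Hugo: subject of the clause headed by 'convinced'; c-commands the reflexive within its binding domain — allowed (Principle A).
— Jorge: possessor inside the subject DP of the matrix clause; does not c-command the reflexive — cannot bind it (Principle A).
— Jorge's mentor: subject of the matrix clause; c-commands the reflexive but lies outside its binding domain — cannot bind it (Principle A).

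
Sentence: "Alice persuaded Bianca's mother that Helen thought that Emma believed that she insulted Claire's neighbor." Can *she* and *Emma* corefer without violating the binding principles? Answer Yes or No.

Yes

*Emma* is an R-expression; Principle C requires it to be free (not bound by any c-commanding expression).
— she: subject of the clause headed by 'insulted'; the pronoun does not c-command the R-expression — coreference allowed.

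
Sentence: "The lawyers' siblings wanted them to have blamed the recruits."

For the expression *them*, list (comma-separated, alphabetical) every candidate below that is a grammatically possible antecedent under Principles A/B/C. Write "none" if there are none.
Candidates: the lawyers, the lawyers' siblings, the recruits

*them* is a pronoun; Principle B requires it to be free in its binding domain — the matrix clause.
— the lawyers: possessor inside the subject DP of the matrix clause; does not c-command the pronoun — Principle B does not apply; allowed.
— the lawyers' siblings: subject of the matrix clause; c-commands the pronoun within its binding domain — blocked (Principle B).
— the recruits: object of the clause headed by 'blamed'; is c-commanded by the pronoun; coreference would bind this R-expression — blocked (Principle C).

the lawyers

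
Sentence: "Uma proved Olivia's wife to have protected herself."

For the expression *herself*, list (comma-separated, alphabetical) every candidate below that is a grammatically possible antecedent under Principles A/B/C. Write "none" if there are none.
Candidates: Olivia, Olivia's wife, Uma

Olivia's wife

*herself* is a reflexive; Principle A requires it to be bound within its binding domain — the clause headed by 'protected'.
— Olivia: possessor inside the subject DP of the clause headed by 'protected'; does not c-command the reflexive — cannot bind it (Principle A).
— Olivia's wife: subject of the clause headed by 'protected'; c-commands the reflexive within its binding domain — allowed (Principle A).
— Uma: subject of the matrix clause; c-commands the reflexive but lies outside its binding domain — cannot bind it (Principle A).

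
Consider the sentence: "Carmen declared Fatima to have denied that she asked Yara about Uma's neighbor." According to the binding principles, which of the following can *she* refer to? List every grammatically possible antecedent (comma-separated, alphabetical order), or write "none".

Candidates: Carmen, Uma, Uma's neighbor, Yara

*she* is a pronoun; Principle B requires it to be free in its binding domain — the clause headed by 'asked'.
— Carmen: subject of the matrix clause; c-commands the pronoun but lies outside its binding domain — allowed.
— Uma: possessor inside the second object DP of the clause headed by 'asked'; is c-commanded by the pronoun; coreference would bind this R-expression — blocked (Principle C).
— Uma's neighbor: second object of the clause headed by 'asked'; is c-commanded by the pronoun; coreference would bind this R-expression — blocked (Principle C).
— Yara: object of the clause headed by 'asked'; is c-commanded by the pronoun; coreference would bind this R-expression — blocked (Principle C).

Carmen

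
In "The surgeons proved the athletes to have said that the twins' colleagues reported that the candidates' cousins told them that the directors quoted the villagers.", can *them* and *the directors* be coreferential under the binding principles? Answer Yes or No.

*the directors* is an R-expression; Principle C requires it to be free (not bound by any c-commanding expression).
— them: object of the clause headed by 'told'; the pronoun c-commands the R-expression — coreference blocked (Principle C).

No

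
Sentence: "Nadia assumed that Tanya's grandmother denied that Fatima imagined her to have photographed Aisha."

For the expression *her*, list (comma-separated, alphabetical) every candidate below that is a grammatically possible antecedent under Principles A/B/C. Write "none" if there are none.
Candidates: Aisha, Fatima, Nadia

*her* is a pronoun; Principle B requires it to be free in its binding domain — the clause headed by 'imagined'.
— Aisha: object of the clause headed by 'photographed'; is c-commanded by the pronoun; coreference would bind this R-expression — blocked (Principle C).
— Fatima: subject of the clause headed by 'imagined'; c-commands the pronoun within its binding domain — blocked (Principle B).
— Nadia: subject of the matrix clause; c-commands the pronoun but lies outside its binding domain — allowed.

Nadia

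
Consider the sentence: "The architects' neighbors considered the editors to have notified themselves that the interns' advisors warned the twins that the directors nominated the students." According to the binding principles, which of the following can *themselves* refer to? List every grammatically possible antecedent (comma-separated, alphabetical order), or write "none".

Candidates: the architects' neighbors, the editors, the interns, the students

the editors

*themselves* is a reflexive; Principle A requires it to be bound within its binding domain — the clause headed by 'notified'.
— the architects' neighbors: subject of the matrix clause; c-commands the reflexive but lies outside its binding domain — cannot bind it (Principle A).
— the editors: subject of the clause headed by 'notified'; c-commands the reflexive within its binding domain — allowed (Principle A).
— the interns: possessor inside the subject DP of the clause headed by 'warned'; does not c-command the reflexive — cannot bind it (Principle A).
— the students: object of the clause headed by 'nominated'; does not c-command the reflexive — cannot bind it (Principle A).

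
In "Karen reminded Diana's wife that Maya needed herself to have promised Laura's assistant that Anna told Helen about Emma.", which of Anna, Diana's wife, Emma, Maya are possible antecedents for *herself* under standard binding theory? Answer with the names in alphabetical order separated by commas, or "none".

Maya

*herself* is a reflexive; Principle A requires it to be bound within its binding domain — the clause headed by 'needed'.
— Anna: subject of the clause headed by 'told'; does not c-command the reflexive — cannot bind it (Principle A).
— Diana's wife: object of the matrix clause; c-commands the reflexive but lies outside its binding domain — cannot bind it (Principle A).
— Emma: second object of the clause headed by 'told'; does not c-command the reflexive — cannot bind it (Principle A).
— Maya: subject of the clause headed by 'needed'; c-commands the reflexive within its binding domain — allowed (Principle A).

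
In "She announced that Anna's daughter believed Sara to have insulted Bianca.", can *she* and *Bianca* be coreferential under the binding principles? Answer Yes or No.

*Bianca* is an R-expression; Principle C requires it to be free (not bound by any c-commanding expression).
— she: subject of the matrix clause; the pronoun c-commands the R-expression — coreference blocked (Principle C).

No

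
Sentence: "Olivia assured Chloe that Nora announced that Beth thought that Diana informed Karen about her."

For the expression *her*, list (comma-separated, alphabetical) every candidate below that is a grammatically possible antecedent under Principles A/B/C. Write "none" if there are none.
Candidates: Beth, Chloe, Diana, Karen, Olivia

Beth, Chloe, Olivia

*her* is a pronoun; Principle B requires it to be free in its binding domain — the clause headed by 'informed'.
— Beth: subject of the clause headed by 'thought'; c-commands the pronoun but lies outside its binding domain — allowed.
— Chloe: object of the matrix clause; c-commands the pronoun but lies outside its binding domain — allowed.
— Diana: subject of the clause headed by 'informed'; c-commands the pronoun within its binding domain — blocked (Principle B).
— Karen: object of the clause headed by 'informed'; c-commands the pronoun within its binding domain — blocked (Principle B).
— Olivia: subject of the matrix clause; c-commands the pronoun but lies outside its binding domain — allowed.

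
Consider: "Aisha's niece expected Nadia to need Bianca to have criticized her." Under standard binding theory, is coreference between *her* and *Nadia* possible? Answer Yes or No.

Yes

*Nadia* is an R-expression; Principle C requires it to be free (not bound by any c-commanding expression).
— her: object of the clause headed by 'criticized'; the pronoun does not c-command the R-expression — coreference allowed.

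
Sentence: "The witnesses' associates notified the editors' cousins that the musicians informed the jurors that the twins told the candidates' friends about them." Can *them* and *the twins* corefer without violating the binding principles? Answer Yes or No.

*the twins* is an R-expression; Principle C requires it to be free (not bound by any c-commanding expression).
— them: second object of the clause headed by 'told'; the R-expression locally c-commands the pronoun — coreference blocked (Principle B on the pronoun).

No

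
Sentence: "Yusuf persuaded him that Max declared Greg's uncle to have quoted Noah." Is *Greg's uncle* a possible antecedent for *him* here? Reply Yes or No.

No

*him* is a pronoun; Principle B requires it to be free in its binding domain — the matrix clause.
— Greg's uncle: subject of the clause headed by 'quoted'; is c-commanded by the pronoun; coreference would bind this R-expression — blocked (Principle C).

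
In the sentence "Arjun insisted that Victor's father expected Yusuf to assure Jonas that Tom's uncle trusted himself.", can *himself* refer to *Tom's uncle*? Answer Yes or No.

Yes

*himself* is a reflexive; Principle A requires it to be bound within its binding domain — the clause headed by 'trusted'.
— Tom's uncle: subject of the clause headed by 'trusted'; c-commands the reflexive within its binding domain — allowed (Principle A).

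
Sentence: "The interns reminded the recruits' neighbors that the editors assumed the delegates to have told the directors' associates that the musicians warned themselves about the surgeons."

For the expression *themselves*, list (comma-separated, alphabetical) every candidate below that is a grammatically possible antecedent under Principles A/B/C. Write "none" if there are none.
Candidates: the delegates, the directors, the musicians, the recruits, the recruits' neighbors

the musicians

*themselves* is a reflexive; Principle A requires it to be bound within its binding domain — the clause headed by 'warned'.
— the delegates: subject of the clause headed by 'told'; c-commands the reflexive but lies outside its binding domain — cannot bind it (Principle A).
— the directors: possessor inside the object DP of the clause headed by 'told'; does not c-command the reflexive — cannot bind it (Principle A).
— the musicians: subject of the clause headed by 'warned'; c-commands the reflexive within its binding domain — allowed (Principle A).
— the recruits: possessor inside the object DP of the matrix clause; does not c-command the reflexive — cannot bind it (Principle A).
— the recruits' neighbors: object of the matrix clause; c-commands the reflexive but lies outside its binding domain — cannot bind it (Principle A).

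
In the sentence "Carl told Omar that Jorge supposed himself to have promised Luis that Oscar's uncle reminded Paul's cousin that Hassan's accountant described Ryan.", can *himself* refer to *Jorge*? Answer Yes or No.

*himself* is a reflexive; Principle A requires it to be bound within its binding domain — the clause headed by 'supposed'.
— Jorge: subject of the clause headed by 'supposed'; c-commands the reflexive within its binding domain — allowed (Principle A).

Yes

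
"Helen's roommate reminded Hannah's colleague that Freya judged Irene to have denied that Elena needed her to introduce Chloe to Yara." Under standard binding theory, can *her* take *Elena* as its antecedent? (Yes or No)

No

*her* is a pronoun; Principle B requires it to be free in its binding domain — the clause headed by 'needed'.
— Elena: subject of the clause headed by 'needed'; c-commands the pronoun within its binding domain — blocked (Principle B).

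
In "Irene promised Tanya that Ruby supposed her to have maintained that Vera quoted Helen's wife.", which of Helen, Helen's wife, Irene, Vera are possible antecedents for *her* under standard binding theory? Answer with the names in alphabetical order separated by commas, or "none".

*her* is a pronoun; Principle B requires it to be free in its binding domain — the clause headed by 'supposed'.
— Helen: possessor inside the object DP of the clause headed by 'quoted'; is c-commanded by the pronoun; coreference would bind this R-expression — blocked (Principle C).
— Helen's wife: object of the clause headed by 'quoted'; is c-commanded by the pronoun; coreference would bind this R-expression — blocked (Principle C).
— Irene: subject of the matrix clause; c-commands the pronoun but lies outside its binding domain — allowed.
— Vera: subject of the clause headed by 'quoted'; is c-commanded by the pronoun; coreference would bind this R-expression — blocked (Principle C).

Irene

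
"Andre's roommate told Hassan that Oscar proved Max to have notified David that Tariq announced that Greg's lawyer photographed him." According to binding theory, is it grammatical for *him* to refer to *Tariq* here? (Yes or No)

Yes

*Tariq* is an R-expression; Principle C requires it to be free (not bound by any c-commanding expression).
— him: object of the clause headed by 'photographed'; the pronoun does not c-command the R-expression — coreference allowed.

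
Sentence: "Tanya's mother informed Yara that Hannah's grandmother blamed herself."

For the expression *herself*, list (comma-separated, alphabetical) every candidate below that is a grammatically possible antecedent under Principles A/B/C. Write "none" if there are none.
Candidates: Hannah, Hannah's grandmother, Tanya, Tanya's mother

*herself* is a reflexive; Principle A requires it to be bound within its binding domain — the clause headed by 'blamed'.
— Hannah: possessor inside the subject DP of the clause headed by 'blamed'; does not c-command the reflexive — cannot bind it (Principle A).
— Hannah's grandmother: subject of the clause headed by 'blamed'; c-commands the reflexive within its binding domain — allowed (Principle A).
— Tanya: possessor inside the subject DP of the matrix clause; does not c-command the reflexive — cannot bind it (Principle A).
— Tanya's mother: subject of the matrix clause; c-commands the reflexive but lies outside its binding domain — cannot bind it (Principle A).

Hannah's grandmother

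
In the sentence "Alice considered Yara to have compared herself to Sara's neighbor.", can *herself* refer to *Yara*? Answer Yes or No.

*herself* is a reflexive; Principle A requires it to be bound within its binding domain — the clause headed by 'compared'.
— Yara: subject of the clause headed by 'compared'; c-commands the reflexive within its binding domain — allowed (Principle A).

Yes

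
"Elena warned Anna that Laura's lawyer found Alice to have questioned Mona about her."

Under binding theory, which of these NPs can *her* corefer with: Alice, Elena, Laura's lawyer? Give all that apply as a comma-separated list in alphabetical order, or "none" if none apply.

*her* is a pronoun; Principle B requires it to be free in its binding domain — the clause headed by 'questioned'.
— Alice: subject of the clause headed by 'questioned'; c-commands the pronoun within its binding domain — blocked (Principle B).
— Elena: subject of the matrix clause; c-commands the pronoun but lies outside its binding domain — allowed.
— Laura's lawyer: subject of the clause headed by 'found'; c-commands the pronoun but lies outside its binding domain — allowed.

Elena, Laura's lawyer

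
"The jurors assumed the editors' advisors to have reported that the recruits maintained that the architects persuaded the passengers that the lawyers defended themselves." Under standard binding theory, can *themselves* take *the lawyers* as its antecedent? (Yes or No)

*themselves* is a reflexive; Principle A requires it to be bound within its binding domain — the clause headed by 'defended'.
— the lawyers: subject of the clause headed by 'defended'; c-commands the reflexive within its binding domain — allowed (Principle A).

Yes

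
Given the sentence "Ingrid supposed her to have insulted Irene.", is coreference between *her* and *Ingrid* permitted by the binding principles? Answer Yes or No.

No

*her* is a pronoun; Principle B requires it to be free in its binding domain — the matrix clause.
— Ingrid: subject of the matrix clause; c-commands the pronoun within its binding domain — blocked (Principle B).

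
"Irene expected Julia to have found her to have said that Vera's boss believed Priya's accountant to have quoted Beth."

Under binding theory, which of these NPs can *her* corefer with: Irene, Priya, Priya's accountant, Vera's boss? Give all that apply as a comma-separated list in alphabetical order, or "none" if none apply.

*her* is a pronoun; Principle B requires it to be free in its binding domain — the clause headed by 'found'.
— Irene: subject of the matrix clause; c-commands the pronoun but lies outside its binding domain — allowed.
— Priya: possessor inside the subject DP of the clause headed by 'quoted'; is c-commanded by the pronoun; coreference would bind this R-expression — blocked (Principle C).
— Priya's accountant: subject of the clause headed by 'quoted'; is c-commanded by the pronoun; coreference would bind this R-expression — blocked (Principle C).
— Vera's boss: subject of the clause headed by 'believed'; is c-commanded by the pronoun; coreference would bind this R-expression — blocked (Principle C).

Irene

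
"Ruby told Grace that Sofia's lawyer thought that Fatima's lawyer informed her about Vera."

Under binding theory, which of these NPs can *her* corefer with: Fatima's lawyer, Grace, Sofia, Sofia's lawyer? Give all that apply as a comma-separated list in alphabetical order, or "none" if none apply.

*her* is a pronoun; Principle B requires it to be free in its binding domain — the clause headed by 'informed'.
— Fatima's lawyer: subject of the clause headed by 'informed'; c-commands the pronoun within its binding domain — blocked (Principle B).
— Grace: object of the matrix clause; c-commands the pronoun but lies outside its binding domain — allowed.
— Sofia: possessor inside the subject DP of the clause headed by 'thought'; does not c-command the pronoun — Principle B does not apply; allowed.
— Sofia's lawyer: subject of the clause headed by 'thought'; c-commands the pronoun but lies outside its binding domain — allowed.

Grace, Sofia, Sofia's lawyer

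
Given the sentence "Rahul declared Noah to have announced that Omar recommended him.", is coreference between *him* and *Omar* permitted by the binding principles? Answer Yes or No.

No

*him* is a pronoun; Principle B requires it to be free in its binding domain — the clause headed by 'recommended'.
— Omar: subject of the clause headed by 'recommended'; c-commands the pronoun within its binding domain — blocked (Principle B).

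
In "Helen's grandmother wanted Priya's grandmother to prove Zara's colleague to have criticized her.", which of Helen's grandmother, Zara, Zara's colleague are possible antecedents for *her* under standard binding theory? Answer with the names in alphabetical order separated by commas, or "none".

*her* is a pronoun; Principle B requires it to be free in its binding domain — the clause headed by 'criticized'.
— Helen's grandmother: subject of the matrix clause; c-commands the pronoun but lies outside its binding domain — allowed.
— Zara: possessor inside the subject DP of the clause headed by 'criticized'; does not c-command the pronoun — Principle B does not apply; allowed.
— Zara's colleague: subject of the clause headed by 'criticized'; c-commands the pronoun within its binding domain — blocked (Principle B).

Helen's grandmother, Zara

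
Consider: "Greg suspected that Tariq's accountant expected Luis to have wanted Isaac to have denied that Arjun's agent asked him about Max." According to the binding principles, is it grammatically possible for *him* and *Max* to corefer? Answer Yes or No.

*him* is a pronoun; Principle B requires it to be free in its binding domain — the clause headed by 'asked'.
— Max: second object of the clause headed by 'asked'; is c-commanded by the pronoun; coreference would bind this R-expression — blocked (Principle C).

No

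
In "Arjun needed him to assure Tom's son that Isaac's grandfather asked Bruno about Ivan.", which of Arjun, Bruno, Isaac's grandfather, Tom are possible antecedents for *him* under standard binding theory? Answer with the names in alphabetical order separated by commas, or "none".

*him* is a pronoun; Principle B requires it to be free in its binding domain — the matrix clause.
— Arjun: subject of the matrix clause; c-commands the pronoun within its binding domain — blocked (Principle B).
— Bruno: object of the clause headed by 'asked'; is c-commanded by the pronoun; coreference would bind this R-expression — blocked (Principle C).
— Isaac's grandfather: subject of the clause headed by 'asked'; is c-commanded by the pronoun; coreference would bind this R-expression — blocked (Principle C).
— Tom: possessor inside the object DP of the clause headed by 'assure'; is c-commanded by the pronoun; coreference would bind this R-expression — blocked (Principle C).

none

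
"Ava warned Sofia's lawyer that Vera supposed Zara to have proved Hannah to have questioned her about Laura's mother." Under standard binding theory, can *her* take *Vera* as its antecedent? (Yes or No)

*her* is a pronoun; Principle B requires it to be free in its binding domain — the clause headed by 'questioned'.
— Vera: subject of the clause headed by 'supposed'; c-commands the pronoun but lies outside its binding domain — allowed.

Yes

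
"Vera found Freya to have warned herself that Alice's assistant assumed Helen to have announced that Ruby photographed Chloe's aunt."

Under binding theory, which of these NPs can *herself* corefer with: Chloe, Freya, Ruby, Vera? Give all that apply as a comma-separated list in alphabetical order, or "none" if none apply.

Freya

*herself* is a reflexive; Principle A requires it to be bound within its binding domain — the clause headed by 'warned'.
— Chloe: possessor inside the object DP of the clause headed by 'photographed'; does not c-command the reflexive — cannot bind it (Principle A).
— Freya: subject of the clause headed by 'warned'; c-commands the reflexive within its binding domain — allowed (Principle A).
— Ruby: subject of the clause headed by 'photographed'; does not c-command the reflexive — cannot bind it (Principle A).
— Vera: subject of the matrix clause; c-commands the reflexive but lies outside its binding domain — cannot bind it (Principle A).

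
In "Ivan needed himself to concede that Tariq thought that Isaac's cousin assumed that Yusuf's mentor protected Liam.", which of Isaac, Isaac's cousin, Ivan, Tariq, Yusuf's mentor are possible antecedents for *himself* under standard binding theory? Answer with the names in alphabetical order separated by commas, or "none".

*himself* is a reflexive; Principle A requires it to be bound within its binding domain — the matrix clause.
— Isaac: possessor inside the subject DP of the clause headed by 'assumed'; does not c-command the reflexive — cannot bind it (Principle A).
— Isaac's cousin: subject of the clause headed by 'assumed'; does not c-command the reflexive — cannot bind it (Principle A).
— Ivan: subject of the matrix clause; c-commands the reflexive within its binding domain — allowed (Principle A).
— Tariq: subject of the clause headed by 'thought'; does not c-command the reflexive — cannot bind it (Principle A).
— Yusuf's mentor: subject of the clause headed by 'protected'; does not c-command the reflexive — cannot bind it (Principle A).

Ivan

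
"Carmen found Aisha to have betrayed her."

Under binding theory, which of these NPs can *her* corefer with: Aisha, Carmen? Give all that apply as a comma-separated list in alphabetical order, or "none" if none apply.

*her* is a pronoun; Principle B requires it to be free in its binding domain — the clause headed by 'betrayed'.
— Aisha: subject of the clause headed by 'betrayed'; c-commands the pronoun within its binding domain — blocked (Principle B).
— Carmen: subject of the matrix clause; c-commands the pronoun but lies outside its binding domain — allowed.

Carmen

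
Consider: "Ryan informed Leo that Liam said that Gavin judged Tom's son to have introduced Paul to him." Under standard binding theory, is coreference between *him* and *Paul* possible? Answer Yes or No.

*Paul* is an R-expression; Principle C requires it to be free (not bound by any c-commanding expression).
— him: second object of the clause headed by 'introduced'; the R-expression locally c-commands the pronoun — coreference blocked (Principle B on the pronoun).

No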